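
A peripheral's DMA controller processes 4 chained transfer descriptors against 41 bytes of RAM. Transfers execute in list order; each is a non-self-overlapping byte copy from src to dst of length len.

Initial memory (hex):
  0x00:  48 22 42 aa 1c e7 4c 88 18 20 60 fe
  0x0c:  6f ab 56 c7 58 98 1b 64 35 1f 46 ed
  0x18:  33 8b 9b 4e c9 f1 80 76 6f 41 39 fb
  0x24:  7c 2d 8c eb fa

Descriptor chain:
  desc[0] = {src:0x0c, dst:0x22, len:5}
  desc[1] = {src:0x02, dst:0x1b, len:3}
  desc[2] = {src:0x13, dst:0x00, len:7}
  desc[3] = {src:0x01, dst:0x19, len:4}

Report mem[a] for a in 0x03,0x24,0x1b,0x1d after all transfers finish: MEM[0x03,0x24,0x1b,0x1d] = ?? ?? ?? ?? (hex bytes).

MEM[0x03,0x24,0x1b,0x1d] = 46 56 46 1c

  after D0: wrote 5B at 0x22 = 6fab56c758
  after D1: wrote 3B at 0x1b = 42aa1c
  after D2: wrote 7B at 0x00 = 64351f46ed338b
  after D3: wrote 4B at 0x19 = 351f46ed
query mem[0x03]=0x46, mem[0x24]=0x56, mem[0x1b]=0x46, mem[0x1d]=0x1c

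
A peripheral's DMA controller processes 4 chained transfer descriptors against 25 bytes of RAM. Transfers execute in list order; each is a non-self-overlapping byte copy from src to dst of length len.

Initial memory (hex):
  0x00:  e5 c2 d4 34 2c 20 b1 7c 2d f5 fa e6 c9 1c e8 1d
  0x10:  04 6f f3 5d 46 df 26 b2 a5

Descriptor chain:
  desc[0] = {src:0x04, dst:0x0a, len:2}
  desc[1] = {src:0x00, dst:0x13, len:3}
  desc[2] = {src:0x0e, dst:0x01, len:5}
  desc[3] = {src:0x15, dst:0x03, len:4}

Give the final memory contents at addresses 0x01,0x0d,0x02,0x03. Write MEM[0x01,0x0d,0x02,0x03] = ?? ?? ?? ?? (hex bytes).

#0 dst[0x0a+2] := {0x2c,0x20}
#1 dst[0x13+3] := {0xe5,0xc2,0xd4}
#2 dst[0x01+5] := {0xe8,0x1d,0x04,0x6f,0xf3}
#3 dst[0x03+4] := {0xd4,0x26,0xb2,0xa5}
query mem[0x01]=0xe8, mem[0x0d]=0x1c, mem[0x02]=0x1d, mem[0x03]=0xd4

MEM[0x01,0x0d,0x02,0x03] = e8 1c 1d d4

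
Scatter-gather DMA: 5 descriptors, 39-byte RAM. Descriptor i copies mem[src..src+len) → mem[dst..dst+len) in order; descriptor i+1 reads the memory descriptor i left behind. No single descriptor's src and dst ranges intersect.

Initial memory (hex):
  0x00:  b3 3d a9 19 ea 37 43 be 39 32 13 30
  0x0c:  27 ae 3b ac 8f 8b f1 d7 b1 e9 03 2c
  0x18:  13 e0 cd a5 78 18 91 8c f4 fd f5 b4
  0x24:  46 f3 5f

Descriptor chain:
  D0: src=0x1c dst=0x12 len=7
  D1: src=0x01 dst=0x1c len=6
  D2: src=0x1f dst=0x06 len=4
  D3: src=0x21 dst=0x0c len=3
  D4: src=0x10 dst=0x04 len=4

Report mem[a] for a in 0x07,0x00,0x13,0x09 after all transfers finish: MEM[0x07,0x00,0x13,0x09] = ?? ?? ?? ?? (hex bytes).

MEM[0x07,0x00,0x13,0x09] = 18 b3 18 f5

D0: mem[0x12..0x18] <- [78 18 91 8c f4 fd f5]
D1: mem[0x1c..0x21] <- [3d a9 19 ea 37 43]
D2: mem[0x06..0x09] <- [ea 37 43 f5]
D3: mem[0x0c..0x0e] <- [43 f5 b4]
D4: mem[0x04..0x07] <- [8f 8b 78 18]
query mem[0x07]=0x18, mem[0x00]=0xb3, mem[0x13]=0x18, mem[0x09]=0xf5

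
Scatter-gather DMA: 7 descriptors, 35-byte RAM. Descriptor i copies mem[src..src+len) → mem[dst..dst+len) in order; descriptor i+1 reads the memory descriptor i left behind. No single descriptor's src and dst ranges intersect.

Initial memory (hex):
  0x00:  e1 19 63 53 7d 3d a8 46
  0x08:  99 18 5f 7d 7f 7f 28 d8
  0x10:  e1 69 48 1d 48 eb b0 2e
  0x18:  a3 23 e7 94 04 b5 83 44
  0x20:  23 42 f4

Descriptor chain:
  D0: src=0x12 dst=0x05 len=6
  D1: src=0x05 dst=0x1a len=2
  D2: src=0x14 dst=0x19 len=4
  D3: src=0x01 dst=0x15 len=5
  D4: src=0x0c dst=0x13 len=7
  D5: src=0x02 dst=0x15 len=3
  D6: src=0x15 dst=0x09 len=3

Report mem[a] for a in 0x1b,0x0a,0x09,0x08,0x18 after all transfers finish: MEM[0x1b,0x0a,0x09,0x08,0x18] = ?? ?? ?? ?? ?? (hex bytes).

  after D0: wrote 6B at 0x05 = 481d48ebb02e
  after D1: wrote 2B at 0x1a = 481d
  after D2: wrote 4B at 0x19 = 48ebb02e
  after D3: wrote 5B at 0x15 = 1963537d48
  after D4: wrote 7B at 0x13 = 7f7f28d8e16948
  after D5: wrote 3B at 0x15 = 63537d
  after D6: wrote 3B at 0x09 = 63537d
query mem[0x1b]=0xb0, mem[0x0a]=0x53, mem[0x09]=0x63, mem[0x08]=0xeb, mem[0x18]=0x69

MEM[0x1b,0x0a,0x09,0x08,0x18] = b0 53 63 eb 69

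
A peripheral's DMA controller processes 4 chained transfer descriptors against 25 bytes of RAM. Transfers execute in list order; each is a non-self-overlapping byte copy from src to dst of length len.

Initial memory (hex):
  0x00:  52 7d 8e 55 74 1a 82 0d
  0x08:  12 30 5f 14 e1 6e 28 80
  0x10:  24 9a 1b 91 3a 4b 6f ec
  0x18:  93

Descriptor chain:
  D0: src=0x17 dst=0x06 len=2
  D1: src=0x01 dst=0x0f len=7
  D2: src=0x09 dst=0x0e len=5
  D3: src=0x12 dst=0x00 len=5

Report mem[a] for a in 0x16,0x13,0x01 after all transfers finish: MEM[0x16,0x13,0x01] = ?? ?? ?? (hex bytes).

MEM[0x16,0x13,0x01] = 6f 1a 1a

D0: mem[0x06..0x07] <- [ec 93]
D1: mem[0x0f..0x15] <- [7d 8e 55 74 1a ec 93]
D2: mem[0x0e..0x12] <- [30 5f 14 e1 6e]
D3: mem[0x00..0x04] <- [6e 1a ec 93 6f]
query mem[0x16]=0x6f, mem[0x13]=0x1a, mem[0x01]=0x1a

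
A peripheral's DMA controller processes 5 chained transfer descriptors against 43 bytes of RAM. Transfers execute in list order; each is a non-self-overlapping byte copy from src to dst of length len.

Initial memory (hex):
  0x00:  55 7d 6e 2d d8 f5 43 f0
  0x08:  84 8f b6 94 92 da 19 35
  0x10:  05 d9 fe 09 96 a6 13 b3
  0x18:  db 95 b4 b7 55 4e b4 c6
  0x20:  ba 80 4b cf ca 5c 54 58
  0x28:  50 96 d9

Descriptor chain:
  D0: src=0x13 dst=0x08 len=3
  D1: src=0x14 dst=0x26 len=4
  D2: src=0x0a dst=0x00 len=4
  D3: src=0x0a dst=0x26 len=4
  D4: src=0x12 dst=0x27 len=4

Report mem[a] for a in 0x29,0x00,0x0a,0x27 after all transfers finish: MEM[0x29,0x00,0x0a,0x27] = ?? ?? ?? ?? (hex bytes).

MEM[0x29,0x00,0x0a,0x27] = 96 a6 a6 fe

  after D0: wrote 3B at 0x08 = 0996a6
  after D1: wrote 4B at 0x26 = 96a613b3
  after D2: wrote 4B at 0x00 = a69492da
  after D3: wrote 4B at 0x26 = a69492da
  after D4: wrote 4B at 0x27 = fe0996a6
query mem[0x29]=0x96, mem[0x00]=0xa6, mem[0x0a]=0xa6, mem[0x27]=0xfe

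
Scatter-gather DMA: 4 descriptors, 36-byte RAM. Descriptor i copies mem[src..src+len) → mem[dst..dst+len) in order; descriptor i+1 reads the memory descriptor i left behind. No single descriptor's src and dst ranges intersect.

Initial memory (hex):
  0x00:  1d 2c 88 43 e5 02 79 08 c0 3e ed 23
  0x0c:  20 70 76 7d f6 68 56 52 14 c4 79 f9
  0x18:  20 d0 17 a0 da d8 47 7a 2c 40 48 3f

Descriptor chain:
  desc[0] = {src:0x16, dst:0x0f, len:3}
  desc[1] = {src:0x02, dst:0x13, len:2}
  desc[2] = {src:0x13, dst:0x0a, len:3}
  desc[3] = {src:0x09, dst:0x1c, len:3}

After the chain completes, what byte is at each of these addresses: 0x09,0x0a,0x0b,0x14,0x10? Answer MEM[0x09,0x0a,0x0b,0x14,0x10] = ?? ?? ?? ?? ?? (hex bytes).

MEM[0x09,0x0a,0x0b,0x14,0x10] = 3e 88 43 43 f9

#0 dst[0x0f+3] := {0x79,0xf9,0x20}
#1 dst[0x13+2] := {0x88,0x43}
#2 dst[0x0a+3] := {0x88,0x43,0xc4}
#3 dst[0x1c+3] := {0x3e,0x88,0x43}
query mem[0x09]=0x3e, mem[0x0a]=0x88, mem[0x0b]=0x43, mem[0x14]=0x43, mem[0x10]=0xf9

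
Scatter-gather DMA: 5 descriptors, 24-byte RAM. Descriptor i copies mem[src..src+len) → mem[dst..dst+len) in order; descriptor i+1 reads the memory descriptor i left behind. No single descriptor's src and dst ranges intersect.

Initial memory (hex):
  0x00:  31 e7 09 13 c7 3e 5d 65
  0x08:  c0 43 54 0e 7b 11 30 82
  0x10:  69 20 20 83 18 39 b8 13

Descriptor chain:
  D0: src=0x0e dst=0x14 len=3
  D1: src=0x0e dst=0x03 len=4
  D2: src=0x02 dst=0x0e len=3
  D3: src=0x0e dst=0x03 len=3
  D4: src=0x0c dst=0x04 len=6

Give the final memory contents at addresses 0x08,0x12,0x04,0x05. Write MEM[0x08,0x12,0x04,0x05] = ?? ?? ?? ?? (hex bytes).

MEM[0x08,0x12,0x04,0x05] = 82 20 7b 11

#0 dst[0x14+3] := {0x30,0x82,0x69}
#1 dst[0x03+4] := {0x30,0x82,0x69,0x20}
#2 dst[0x0e+3] := {0x09,0x30,0x82}
#3 dst[0x03+3] := {0x09,0x30,0x82}
#4 dst[0x04+6] := {0x7b,0x11,0x09,0x30,0x82,0x20}
query mem[0x08]=0x82, mem[0x12]=0x20, mem[0x04]=0x7b, mem[0x05]=0x11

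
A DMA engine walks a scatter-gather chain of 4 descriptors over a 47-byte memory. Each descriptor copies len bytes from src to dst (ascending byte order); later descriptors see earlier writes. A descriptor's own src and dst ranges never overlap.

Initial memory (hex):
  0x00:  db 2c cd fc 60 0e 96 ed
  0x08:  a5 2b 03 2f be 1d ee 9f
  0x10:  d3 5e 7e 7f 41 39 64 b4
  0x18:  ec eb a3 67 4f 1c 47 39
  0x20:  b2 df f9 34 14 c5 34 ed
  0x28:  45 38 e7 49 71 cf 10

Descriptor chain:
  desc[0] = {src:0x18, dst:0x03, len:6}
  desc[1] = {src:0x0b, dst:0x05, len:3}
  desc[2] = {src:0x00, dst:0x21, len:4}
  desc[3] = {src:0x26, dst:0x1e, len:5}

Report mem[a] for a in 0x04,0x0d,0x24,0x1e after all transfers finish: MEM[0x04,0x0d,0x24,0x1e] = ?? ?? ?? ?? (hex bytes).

MEM[0x04,0x0d,0x24,0x1e] = eb 1d ec 34

#0 dst[0x03+6] := {0xec,0xeb,0xa3,0x67,0x4f,0x1c}
#1 dst[0x05+3] := {0x2f,0xbe,0x1d}
#2 dst[0x21+4] := {0xdb,0x2c,0xcd,0xec}
#3 dst[0x1e+5] := {0x34,0xed,0x45,0x38,0xe7}
query mem[0x04]=0xeb, mem[0x0d]=0x1d, mem[0x24]=0xec, mem[0x1e]=0x34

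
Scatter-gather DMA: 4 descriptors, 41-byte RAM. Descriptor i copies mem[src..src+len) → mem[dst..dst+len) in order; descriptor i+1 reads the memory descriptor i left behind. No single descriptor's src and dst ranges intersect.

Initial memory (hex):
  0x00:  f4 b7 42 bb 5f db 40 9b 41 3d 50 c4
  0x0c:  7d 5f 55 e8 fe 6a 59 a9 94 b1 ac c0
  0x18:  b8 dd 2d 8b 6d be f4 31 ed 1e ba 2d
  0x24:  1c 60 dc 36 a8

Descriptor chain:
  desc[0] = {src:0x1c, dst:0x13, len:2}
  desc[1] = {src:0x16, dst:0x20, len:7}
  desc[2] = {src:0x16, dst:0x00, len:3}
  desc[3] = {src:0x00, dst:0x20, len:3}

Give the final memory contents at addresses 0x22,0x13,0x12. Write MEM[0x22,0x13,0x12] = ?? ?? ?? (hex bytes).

MEM[0x22,0x13,0x12] = b8 6d 59

[0] 0x1c->0x13 len=2 : 6d be
[1] 0x16->0x20 len=7 : ac c0 b8 dd 2d 8b 6d
[2] 0x16->0x00 len=3 : ac c0 b8
[3] 0x00->0x20 len=3 : ac c0 b8
query mem[0x22]=0xb8, mem[0x13]=0x6d, mem[0x12]=0x59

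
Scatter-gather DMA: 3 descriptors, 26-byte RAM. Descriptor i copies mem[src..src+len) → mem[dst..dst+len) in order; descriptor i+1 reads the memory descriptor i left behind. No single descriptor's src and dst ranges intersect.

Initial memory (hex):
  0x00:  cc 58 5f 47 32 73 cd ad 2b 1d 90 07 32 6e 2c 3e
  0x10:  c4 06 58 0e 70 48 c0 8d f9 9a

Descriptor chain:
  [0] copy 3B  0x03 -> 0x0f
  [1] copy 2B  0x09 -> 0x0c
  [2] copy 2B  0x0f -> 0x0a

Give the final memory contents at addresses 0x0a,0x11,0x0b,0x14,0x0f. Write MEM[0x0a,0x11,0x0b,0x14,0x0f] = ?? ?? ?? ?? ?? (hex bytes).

MEM[0x0a,0x11,0x0b,0x14,0x0f] = 47 73 32 70 47

#0 dst[0x0f+3] := {0x47,0x32,0x73}
#1 dst[0x0c+2] := {0x1d,0x90}
#2 dst[0x0a+2] := {0x47,0x32}
query mem[0x0a]=0x47, mem[0x11]=0x73, mem[0x0b]=0x32, mem[0x14]=0x70, mem[0x0f]=0x47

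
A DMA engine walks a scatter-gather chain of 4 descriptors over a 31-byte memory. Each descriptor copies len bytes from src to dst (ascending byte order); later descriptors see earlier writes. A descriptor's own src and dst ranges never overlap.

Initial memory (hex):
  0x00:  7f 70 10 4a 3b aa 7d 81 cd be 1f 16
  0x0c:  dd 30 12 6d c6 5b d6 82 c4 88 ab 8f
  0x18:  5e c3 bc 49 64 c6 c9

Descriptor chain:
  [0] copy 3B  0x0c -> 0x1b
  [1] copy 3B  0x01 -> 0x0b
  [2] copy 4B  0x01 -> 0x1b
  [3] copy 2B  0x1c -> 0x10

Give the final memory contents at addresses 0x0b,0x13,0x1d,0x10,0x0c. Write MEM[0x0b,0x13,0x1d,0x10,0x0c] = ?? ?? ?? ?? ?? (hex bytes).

MEM[0x0b,0x13,0x1d,0x10,0x0c] = 70 82 4a 10 10

#0 dst[0x1b+3] := {0xdd,0x30,0x12}
#1 dst[0x0b+3] := {0x70,0x10,0x4a}
#2 dst[0x1b+4] := {0x70,0x10,0x4a,0x3b}
#3 dst[0x10+2] := {0x10,0x4a}
query mem[0x0b]=0x70, mem[0x13]=0x82, mem[0x1d]=0x4a, mem[0x10]=0x10, mem[0x0c]=0x10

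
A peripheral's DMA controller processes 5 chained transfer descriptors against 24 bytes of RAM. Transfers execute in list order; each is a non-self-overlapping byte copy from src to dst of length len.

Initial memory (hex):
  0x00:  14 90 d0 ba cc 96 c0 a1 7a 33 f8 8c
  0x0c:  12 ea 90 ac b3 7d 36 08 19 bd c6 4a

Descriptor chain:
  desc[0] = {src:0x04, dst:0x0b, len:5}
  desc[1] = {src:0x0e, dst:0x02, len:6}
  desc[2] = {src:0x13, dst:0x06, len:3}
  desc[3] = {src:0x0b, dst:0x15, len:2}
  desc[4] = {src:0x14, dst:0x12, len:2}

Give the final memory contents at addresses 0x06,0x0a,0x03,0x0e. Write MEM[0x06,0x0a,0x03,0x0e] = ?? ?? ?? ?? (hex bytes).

D0: mem[0x0b..0x0f] <- [cc 96 c0 a1 7a]
D1: mem[0x02..0x07] <- [a1 7a b3 7d 36 08]
D2: mem[0x06..0x08] <- [08 19 bd]
D3: mem[0x15..0x16] <- [cc 96]
D4: mem[0x12..0x13] <- [19 cc]
query mem[0x06]=0x08, mem[0x0a]=0xf8, mem[0x03]=0x7a, mem[0x0e]=0xa1

MEM[0x06,0x0a,0x03,0x0e] = 08 f8 7a a1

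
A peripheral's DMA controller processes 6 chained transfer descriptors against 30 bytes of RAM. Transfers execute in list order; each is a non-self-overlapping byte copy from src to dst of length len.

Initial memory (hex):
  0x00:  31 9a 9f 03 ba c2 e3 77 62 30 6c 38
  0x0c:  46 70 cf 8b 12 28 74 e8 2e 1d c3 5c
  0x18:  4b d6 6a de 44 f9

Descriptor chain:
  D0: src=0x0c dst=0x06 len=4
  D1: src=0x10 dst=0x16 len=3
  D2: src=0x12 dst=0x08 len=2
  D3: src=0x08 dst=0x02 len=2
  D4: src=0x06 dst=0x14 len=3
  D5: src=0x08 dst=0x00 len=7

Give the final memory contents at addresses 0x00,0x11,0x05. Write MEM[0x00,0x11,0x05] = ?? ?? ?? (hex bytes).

MEM[0x00,0x11,0x05] = 74 28 70

#0 dst[0x06+4] := {0x46,0x70,0xcf,0x8b}
#1 dst[0x16+3] := {0x12,0x28,0x74}
#2 dst[0x08+2] := {0x74,0xe8}
#3 dst[0x02+2] := {0x74,0xe8}
#4 dst[0x14+3] := {0x46,0x70,0x74}
#5 dst[0x00+7] := {0x74,0xe8,0x6c,0x38,0x46,0x70,0xcf}
query mem[0x00]=0x74, mem[0x11]=0x28, mem[0x05]=0x70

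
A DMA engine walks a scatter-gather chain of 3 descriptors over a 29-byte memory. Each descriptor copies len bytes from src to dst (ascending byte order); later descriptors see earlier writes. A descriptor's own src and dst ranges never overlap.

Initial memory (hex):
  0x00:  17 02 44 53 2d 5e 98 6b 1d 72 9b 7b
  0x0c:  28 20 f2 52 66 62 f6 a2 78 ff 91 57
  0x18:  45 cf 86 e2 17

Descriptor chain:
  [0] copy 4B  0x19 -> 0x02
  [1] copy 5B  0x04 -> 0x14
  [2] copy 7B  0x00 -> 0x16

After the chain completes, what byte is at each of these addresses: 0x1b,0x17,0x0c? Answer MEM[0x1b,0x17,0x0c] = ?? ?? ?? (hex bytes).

MEM[0x1b,0x17,0x0c] = 17 02 28

  after D0: wrote 4B at 0x02 = cf86e217
  after D1: wrote 5B at 0x14 = e217986b1d
  after D2: wrote 7B at 0x16 = 1702cf86e21798
query mem[0x1b]=0x17, mem[0x17]=0x02, mem[0x0c]=0x28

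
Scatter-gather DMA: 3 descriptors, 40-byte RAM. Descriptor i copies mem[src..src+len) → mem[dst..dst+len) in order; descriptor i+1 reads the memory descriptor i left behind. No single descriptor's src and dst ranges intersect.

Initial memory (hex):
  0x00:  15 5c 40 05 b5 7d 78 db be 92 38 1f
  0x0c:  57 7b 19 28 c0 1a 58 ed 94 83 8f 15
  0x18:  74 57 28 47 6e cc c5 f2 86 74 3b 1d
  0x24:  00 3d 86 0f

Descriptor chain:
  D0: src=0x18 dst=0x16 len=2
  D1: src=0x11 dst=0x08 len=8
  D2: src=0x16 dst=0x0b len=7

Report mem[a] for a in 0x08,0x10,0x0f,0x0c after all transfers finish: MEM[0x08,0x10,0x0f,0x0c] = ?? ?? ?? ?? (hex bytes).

[0] 0x18->0x16 len=2 : 74 57
[1] 0x11->0x08 len=8 : 1a 58 ed 94 83 74 57 74
[2] 0x16->0x0b len=7 : 74 57 74 57 28 47 6e
query mem[0x08]=0x1a, mem[0x10]=0x47, mem[0x0f]=0x28, mem[0x0c]=0x57

MEM[0x08,0x10,0x0f,0x0c] = 1a 47 28 57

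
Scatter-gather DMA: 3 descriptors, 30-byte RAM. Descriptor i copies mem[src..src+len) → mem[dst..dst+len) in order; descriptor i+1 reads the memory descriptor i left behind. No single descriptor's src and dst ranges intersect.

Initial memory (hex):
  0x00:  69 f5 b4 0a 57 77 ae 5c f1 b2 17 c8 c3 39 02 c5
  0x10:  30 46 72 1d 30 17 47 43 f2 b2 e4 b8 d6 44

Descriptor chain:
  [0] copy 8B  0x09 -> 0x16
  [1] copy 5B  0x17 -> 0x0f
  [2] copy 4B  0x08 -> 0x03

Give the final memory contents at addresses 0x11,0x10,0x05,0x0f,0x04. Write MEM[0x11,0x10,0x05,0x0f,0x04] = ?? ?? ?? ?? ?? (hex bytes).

  after D0: wrote 8B at 0x16 = b217c8c33902c530
  after D1: wrote 5B at 0x0f = 17c8c33902
  after D2: wrote 4B at 0x03 = f1b217c8
query mem[0x11]=0xc3, mem[0x10]=0xc8, mem[0x05]=0x17, mem[0x0f]=0x17, mem[0x04]=0xb2

MEM[0x11,0x10,0x05,0x0f,0x04] = c3 c8 17 17 b2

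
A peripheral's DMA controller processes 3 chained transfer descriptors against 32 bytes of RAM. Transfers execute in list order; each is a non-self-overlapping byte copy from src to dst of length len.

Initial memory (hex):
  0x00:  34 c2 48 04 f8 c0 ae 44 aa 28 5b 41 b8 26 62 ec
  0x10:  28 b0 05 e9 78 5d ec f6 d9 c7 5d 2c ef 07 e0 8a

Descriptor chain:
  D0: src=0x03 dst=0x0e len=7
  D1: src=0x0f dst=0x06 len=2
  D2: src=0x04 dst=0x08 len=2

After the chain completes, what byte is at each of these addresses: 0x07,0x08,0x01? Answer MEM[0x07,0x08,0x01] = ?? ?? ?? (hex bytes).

  after D0: wrote 7B at 0x0e = 04f8c0ae44aa28
  after D1: wrote 2B at 0x06 = f8c0
  after D2: wrote 2B at 0x08 = f8c0
query mem[0x07]=0xc0, mem[0x08]=0xf8, mem[0x01]=0xc2

MEM[0x07,0x08,0x01] = c0 f8 c2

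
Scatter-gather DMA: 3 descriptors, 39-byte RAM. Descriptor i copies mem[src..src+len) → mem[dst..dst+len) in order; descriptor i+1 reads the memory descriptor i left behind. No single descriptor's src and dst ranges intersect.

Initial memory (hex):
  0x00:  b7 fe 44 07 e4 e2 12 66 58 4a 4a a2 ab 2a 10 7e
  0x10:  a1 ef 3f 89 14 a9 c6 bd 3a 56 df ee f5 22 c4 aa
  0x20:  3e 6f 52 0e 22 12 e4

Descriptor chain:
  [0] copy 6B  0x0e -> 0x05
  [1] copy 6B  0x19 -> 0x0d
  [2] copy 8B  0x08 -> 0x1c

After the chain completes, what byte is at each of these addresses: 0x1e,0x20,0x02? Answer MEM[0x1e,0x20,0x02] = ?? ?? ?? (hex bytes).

D0: mem[0x05..0x0a] <- [10 7e a1 ef 3f 89]
D1: mem[0x0d..0x12] <- [56 df ee f5 22 c4]
D2: mem[0x1c..0x23] <- [ef 3f 89 a2 ab 56 df ee]
query mem[0x1e]=0x89, mem[0x20]=0xab, mem[0x02]=0x44

MEM[0x1e,0x20,0x02] = 89 ab 44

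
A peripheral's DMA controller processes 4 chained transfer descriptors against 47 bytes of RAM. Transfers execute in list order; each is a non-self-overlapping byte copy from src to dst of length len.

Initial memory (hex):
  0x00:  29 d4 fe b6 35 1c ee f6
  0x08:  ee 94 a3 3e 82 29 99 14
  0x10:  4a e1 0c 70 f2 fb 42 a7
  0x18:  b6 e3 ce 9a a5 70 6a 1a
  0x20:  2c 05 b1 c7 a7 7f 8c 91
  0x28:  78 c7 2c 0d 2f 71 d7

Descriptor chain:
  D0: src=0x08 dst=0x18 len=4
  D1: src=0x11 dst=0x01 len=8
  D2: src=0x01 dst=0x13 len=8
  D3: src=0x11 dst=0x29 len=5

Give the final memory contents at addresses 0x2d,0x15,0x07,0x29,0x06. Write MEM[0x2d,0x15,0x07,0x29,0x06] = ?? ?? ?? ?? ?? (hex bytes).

MEM[0x2d,0x15,0x07,0x29,0x06] = 70 70 a7 e1 42

  after D0: wrote 4B at 0x18 = ee94a33e
  after D1: wrote 8B at 0x01 = e10c70f2fb42a7ee
  after D2: wrote 8B at 0x13 = e10c70f2fb42a7ee
  after D3: wrote 5B at 0x29 = e10ce10c70
query mem[0x2d]=0x70, mem[0x15]=0x70, mem[0x07]=0xa7, mem[0x29]=0xe1, mem[0x06]=0x42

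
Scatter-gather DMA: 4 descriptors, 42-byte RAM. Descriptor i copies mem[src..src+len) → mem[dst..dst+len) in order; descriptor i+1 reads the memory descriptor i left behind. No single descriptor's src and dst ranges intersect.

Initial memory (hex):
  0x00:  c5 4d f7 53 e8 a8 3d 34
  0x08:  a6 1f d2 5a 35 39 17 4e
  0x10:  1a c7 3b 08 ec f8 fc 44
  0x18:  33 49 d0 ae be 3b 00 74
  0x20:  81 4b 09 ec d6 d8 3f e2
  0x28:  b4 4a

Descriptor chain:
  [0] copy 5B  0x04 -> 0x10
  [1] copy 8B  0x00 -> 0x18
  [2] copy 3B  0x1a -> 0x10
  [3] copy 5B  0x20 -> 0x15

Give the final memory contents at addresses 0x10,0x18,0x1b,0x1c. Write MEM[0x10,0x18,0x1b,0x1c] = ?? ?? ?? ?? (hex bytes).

#0 dst[0x10+5] := {0xe8,0xa8,0x3d,0x34,0xa6}
#1 dst[0x18+8] := {0xc5,0x4d,0xf7,0x53,0xe8,0xa8,0x3d,0x34}
#2 dst[0x10+3] := {0xf7,0x53,0xe8}
#3 dst[0x15+5] := {0x81,0x4b,0x09,0xec,0xd6}
query mem[0x10]=0xf7, mem[0x18]=0xec, mem[0x1b]=0x53, mem[0x1c]=0xe8

MEM[0x10,0x18,0x1b,0x1c] = f7 ec 53 e8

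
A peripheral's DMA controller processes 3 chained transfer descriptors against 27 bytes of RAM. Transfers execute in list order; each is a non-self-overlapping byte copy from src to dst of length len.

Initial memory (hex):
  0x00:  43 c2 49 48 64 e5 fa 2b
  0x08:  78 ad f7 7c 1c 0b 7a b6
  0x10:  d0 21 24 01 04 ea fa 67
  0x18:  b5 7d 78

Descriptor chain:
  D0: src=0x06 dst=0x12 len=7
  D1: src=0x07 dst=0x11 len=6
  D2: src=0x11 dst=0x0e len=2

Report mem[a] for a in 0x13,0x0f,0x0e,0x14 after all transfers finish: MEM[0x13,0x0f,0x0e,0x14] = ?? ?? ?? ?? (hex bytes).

[0] 0x06->0x12 len=7 : fa 2b 78 ad f7 7c 1c
[1] 0x07->0x11 len=6 : 2b 78 ad f7 7c 1c
[2] 0x11->0x0e len=2 : 2b 78
query mem[0x13]=0xad, mem[0x0f]=0x78, mem[0x0e]=0x2b, mem[0x14]=0xf7

MEM[0x13,0x0f,0x0e,0x14] = ad 78 2b f7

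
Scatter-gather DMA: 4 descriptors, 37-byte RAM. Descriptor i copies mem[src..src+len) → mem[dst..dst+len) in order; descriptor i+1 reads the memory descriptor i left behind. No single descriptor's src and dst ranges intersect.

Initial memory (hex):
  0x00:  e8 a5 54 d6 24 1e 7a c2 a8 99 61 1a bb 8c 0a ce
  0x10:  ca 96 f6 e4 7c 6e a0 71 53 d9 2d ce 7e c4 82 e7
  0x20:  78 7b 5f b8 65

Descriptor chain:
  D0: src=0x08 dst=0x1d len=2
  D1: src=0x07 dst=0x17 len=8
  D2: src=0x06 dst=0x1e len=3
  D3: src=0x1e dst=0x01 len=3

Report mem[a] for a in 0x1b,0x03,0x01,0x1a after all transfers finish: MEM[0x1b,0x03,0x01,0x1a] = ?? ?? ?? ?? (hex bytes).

D0: mem[0x1d..0x1e] <- [a8 99]
D1: mem[0x17..0x1e] <- [c2 a8 99 61 1a bb 8c 0a]
D2: mem[0x1e..0x20] <- [7a c2 a8]
D3: mem[0x01..0x03] <- [7a c2 a8]
query mem[0x1b]=0x1a, mem[0x03]=0xa8, mem[0x01]=0x7a, mem[0x1a]=0x61

MEM[0x1b,0x03,0x01,0x1a] = 1a a8 7a 61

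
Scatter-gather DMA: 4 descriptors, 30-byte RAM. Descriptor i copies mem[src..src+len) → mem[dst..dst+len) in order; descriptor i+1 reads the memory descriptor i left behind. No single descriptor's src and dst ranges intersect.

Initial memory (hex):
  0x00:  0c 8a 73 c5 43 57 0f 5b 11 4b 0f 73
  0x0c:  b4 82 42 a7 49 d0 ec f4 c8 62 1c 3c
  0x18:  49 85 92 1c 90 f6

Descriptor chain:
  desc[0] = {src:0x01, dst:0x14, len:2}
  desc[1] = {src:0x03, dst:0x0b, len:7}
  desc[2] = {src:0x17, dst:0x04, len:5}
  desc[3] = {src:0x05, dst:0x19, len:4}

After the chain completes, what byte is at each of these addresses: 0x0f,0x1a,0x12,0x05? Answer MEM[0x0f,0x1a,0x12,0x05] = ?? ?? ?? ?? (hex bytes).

MEM[0x0f,0x1a,0x12,0x05] = 5b 85 ec 49

  after D0: wrote 2B at 0x14 = 8a73
  after D1: wrote 7B at 0x0b = c543570f5b114b
  after D2: wrote 5B at 0x04 = 3c4985921c
  after D3: wrote 4B at 0x19 = 4985921c
query mem[0x0f]=0x5b, mem[0x1a]=0x85, mem[0x12]=0xec, mem[0x05]=0x49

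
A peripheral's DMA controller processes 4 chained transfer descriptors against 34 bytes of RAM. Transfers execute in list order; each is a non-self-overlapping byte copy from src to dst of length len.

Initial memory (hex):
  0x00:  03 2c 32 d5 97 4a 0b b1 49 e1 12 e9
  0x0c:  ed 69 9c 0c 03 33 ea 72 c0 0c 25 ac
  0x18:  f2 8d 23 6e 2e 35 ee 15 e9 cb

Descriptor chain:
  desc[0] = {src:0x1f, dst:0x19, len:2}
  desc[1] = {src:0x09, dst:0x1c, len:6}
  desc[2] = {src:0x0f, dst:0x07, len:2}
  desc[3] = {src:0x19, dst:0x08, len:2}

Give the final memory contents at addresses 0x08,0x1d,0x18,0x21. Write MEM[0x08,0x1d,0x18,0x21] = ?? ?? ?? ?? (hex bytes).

MEM[0x08,0x1d,0x18,0x21] = 15 12 f2 9c

#0 dst[0x19+2] := {0x15,0xe9}
#1 dst[0x1c+6] := {0xe1,0x12,0xe9,0xed,0x69,0x9c}
#2 dst[0x07+2] := {0x0c,0x03}
#3 dst[0x08+2] := {0x15,0xe9}
query mem[0x08]=0x15, mem[0x1d]=0x12, mem[0x18]=0xf2, mem[0x21]=0x9c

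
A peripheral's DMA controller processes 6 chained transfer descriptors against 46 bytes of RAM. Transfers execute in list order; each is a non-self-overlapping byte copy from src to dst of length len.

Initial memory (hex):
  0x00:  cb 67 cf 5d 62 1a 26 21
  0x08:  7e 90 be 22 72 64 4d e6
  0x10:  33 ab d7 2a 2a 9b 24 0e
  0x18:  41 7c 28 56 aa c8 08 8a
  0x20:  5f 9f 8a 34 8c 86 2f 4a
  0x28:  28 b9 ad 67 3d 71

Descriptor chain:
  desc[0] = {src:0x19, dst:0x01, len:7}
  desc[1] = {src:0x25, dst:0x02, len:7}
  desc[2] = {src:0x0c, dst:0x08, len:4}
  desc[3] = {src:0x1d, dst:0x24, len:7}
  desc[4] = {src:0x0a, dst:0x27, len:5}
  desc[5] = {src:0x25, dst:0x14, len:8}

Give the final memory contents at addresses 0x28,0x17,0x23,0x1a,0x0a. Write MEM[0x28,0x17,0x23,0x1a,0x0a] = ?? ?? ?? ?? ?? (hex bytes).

MEM[0x28,0x17,0x23,0x1a,0x0a] = e6 e6 34 4d 4d

#0 dst[0x01+7] := {0x7c,0x28,0x56,0xaa,0xc8,0x08,0x8a}
#1 dst[0x02+7] := {0x86,0x2f,0x4a,0x28,0xb9,0xad,0x67}
#2 dst[0x08+4] := {0x72,0x64,0x4d,0xe6}
#3 dst[0x24+7] := {0xc8,0x08,0x8a,0x5f,0x9f,0x8a,0x34}
#4 dst[0x27+5] := {0x4d,0xe6,0x72,0x64,0x4d}
#5 dst[0x14+8] := {0x08,0x8a,0x4d,0xe6,0x72,0x64,0x4d,0x3d}
query mem[0x28]=0xe6, mem[0x17]=0xe6, mem[0x23]=0x34, mem[0x1a]=0x4d, mem[0x0a]=0x4d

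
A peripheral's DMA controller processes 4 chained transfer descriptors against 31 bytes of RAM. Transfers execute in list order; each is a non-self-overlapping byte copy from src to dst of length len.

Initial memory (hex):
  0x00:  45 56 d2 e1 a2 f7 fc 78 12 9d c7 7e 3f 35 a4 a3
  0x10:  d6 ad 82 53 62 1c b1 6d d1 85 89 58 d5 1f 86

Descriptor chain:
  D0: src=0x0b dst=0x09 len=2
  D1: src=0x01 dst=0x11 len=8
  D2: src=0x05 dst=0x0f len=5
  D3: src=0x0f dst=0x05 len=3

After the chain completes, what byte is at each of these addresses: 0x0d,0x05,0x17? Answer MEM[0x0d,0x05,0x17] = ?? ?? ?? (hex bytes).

MEM[0x0d,0x05,0x17] = 35 f7 78

[0] 0x0b->0x09 len=2 : 7e 3f
[1] 0x01->0x11 len=8 : 56 d2 e1 a2 f7 fc 78 12
[2] 0x05->0x0f len=5 : f7 fc 78 12 7e
[3] 0x0f->0x05 len=3 : f7 fc 78
query mem[0x0d]=0x35, mem[0x05]=0xf7, mem[0x17]=0x78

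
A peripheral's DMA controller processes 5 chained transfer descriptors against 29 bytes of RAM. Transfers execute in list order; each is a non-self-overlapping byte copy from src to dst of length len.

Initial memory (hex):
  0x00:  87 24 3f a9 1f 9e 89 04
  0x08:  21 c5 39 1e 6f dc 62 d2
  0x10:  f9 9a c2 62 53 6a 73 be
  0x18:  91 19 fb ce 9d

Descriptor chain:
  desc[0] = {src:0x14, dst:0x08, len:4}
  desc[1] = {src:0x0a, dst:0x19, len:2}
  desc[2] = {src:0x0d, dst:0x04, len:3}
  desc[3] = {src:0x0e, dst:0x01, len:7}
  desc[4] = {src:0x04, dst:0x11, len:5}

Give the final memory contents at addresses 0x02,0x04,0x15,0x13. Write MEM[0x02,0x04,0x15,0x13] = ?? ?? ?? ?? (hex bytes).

MEM[0x02,0x04,0x15,0x13] = d2 9a 53 62

[0] 0x14->0x08 len=4 : 53 6a 73 be
[1] 0x0a->0x19 len=2 : 73 be
[2] 0x0d->0x04 len=3 : dc 62 d2
[3] 0x0e->0x01 len=7 : 62 d2 f9 9a c2 62 53
[4] 0x04->0x11 len=5 : 9a c2 62 53 53
query mem[0x02]=0xd2, mem[0x04]=0x9a, mem[0x15]=0x53, mem[0x13]=0x62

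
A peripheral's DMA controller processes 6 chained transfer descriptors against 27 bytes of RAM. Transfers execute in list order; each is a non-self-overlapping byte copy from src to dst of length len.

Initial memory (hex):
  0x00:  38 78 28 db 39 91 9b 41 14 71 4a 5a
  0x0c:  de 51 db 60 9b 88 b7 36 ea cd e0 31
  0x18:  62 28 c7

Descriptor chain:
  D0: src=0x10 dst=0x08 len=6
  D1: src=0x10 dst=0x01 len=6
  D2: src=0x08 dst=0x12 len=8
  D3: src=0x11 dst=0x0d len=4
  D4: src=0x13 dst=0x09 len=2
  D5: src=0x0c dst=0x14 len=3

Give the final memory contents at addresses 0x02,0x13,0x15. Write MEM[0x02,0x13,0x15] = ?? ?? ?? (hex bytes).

MEM[0x02,0x13,0x15] = 88 88 88

#0 dst[0x08+6] := {0x9b,0x88,0xb7,0x36,0xea,0xcd}
#1 dst[0x01+6] := {0x9b,0x88,0xb7,0x36,0xea,0xcd}
#2 dst[0x12+8] := {0x9b,0x88,0xb7,0x36,0xea,0xcd,0xdb,0x60}
#3 dst[0x0d+4] := {0x88,0x9b,0x88,0xb7}
#4 dst[0x09+2] := {0x88,0xb7}
#5 dst[0x14+3] := {0xea,0x88,0x9b}
query mem[0x02]=0x88, mem[0x13]=0x88, mem[0x15]=0x88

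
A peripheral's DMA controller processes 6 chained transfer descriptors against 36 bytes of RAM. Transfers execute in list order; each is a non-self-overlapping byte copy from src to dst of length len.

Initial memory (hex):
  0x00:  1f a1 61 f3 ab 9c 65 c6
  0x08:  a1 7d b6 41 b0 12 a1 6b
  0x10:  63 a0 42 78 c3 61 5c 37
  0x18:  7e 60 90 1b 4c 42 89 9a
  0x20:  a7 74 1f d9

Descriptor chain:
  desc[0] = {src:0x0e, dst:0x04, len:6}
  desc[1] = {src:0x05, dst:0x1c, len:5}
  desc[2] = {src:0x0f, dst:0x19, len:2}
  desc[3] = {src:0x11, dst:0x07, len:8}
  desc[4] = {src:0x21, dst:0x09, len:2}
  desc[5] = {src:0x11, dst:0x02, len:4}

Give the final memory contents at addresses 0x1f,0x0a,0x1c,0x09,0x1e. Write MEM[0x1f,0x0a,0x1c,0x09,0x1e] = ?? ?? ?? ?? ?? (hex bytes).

#0 dst[0x04+6] := {0xa1,0x6b,0x63,0xa0,0x42,0x78}
#1 dst[0x1c+5] := {0x6b,0x63,0xa0,0x42,0x78}
#2 dst[0x19+2] := {0x6b,0x63}
#3 dst[0x07+8] := {0xa0,0x42,0x78,0xc3,0x61,0x5c,0x37,0x7e}
#4 dst[0x09+2] := {0x74,0x1f}
#5 dst[0x02+4] := {0xa0,0x42,0x78,0xc3}
query mem[0x1f]=0x42, mem[0x0a]=0x1f, mem[0x1c]=0x6b, mem[0x09]=0x74, mem[0x1e]=0xa0

MEM[0x1f,0x0a,0x1c,0x09,0x1e] = 42 1f 6b 74 a0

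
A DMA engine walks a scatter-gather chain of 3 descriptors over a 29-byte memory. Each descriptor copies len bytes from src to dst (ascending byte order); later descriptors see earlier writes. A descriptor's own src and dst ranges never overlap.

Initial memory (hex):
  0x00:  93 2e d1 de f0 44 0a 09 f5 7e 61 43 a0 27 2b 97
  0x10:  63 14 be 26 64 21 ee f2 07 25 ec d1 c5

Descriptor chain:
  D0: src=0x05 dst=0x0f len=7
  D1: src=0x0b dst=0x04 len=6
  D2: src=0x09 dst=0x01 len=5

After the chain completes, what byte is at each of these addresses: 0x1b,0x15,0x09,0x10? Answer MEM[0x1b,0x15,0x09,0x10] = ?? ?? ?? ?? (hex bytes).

D0: mem[0x0f..0x15] <- [44 0a 09 f5 7e 61 43]
D1: mem[0x04..0x09] <- [43 a0 27 2b 44 0a]
D2: mem[0x01..0x05] <- [0a 61 43 a0 27]
query mem[0x1b]=0xd1, mem[0x15]=0x43, mem[0x09]=0x0a, mem[0x10]=0x0a

MEM[0x1b,0x15,0x09,0x10] = d1 43 0a 0a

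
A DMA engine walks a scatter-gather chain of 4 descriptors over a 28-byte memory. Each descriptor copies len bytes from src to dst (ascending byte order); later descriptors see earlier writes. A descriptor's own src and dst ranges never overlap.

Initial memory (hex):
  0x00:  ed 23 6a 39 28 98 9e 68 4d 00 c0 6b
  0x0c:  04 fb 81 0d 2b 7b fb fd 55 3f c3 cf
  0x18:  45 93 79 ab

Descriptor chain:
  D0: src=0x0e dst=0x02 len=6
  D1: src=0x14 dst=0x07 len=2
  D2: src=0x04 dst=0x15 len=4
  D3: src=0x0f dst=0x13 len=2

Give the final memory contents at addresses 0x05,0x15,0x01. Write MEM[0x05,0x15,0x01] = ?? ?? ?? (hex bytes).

MEM[0x05,0x15,0x01] = 7b 2b 23

D0: mem[0x02..0x07] <- [81 0d 2b 7b fb fd]
D1: mem[0x07..0x08] <- [55 3f]
D2: mem[0x15..0x18] <- [2b 7b fb 55]
D3: mem[0x13..0x14] <- [0d 2b]
query mem[0x05]=0x7b, mem[0x15]=0x2b, mem[0x01]=0x23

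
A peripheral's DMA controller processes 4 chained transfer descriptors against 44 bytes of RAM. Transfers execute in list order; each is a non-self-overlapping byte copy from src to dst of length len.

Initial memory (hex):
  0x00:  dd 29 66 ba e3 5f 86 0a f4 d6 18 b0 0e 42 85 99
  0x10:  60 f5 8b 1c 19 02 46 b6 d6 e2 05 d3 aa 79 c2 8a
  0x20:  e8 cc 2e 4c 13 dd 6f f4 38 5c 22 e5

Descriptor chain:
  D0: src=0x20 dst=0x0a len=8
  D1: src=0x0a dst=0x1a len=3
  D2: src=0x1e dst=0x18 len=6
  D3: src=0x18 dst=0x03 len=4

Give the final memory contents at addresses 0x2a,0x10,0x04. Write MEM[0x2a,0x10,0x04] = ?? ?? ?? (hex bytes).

MEM[0x2a,0x10,0x04] = 22 6f 8a

[0] 0x20->0x0a len=8 : e8 cc 2e 4c 13 dd 6f f4
[1] 0x0a->0x1a len=3 : e8 cc 2e
[2] 0x1e->0x18 len=6 : c2 8a e8 cc 2e 4c
[3] 0x18->0x03 len=4 : c2 8a e8 cc
query mem[0x2a]=0x22, mem[0x10]=0x6f, mem[0x04]=0x8a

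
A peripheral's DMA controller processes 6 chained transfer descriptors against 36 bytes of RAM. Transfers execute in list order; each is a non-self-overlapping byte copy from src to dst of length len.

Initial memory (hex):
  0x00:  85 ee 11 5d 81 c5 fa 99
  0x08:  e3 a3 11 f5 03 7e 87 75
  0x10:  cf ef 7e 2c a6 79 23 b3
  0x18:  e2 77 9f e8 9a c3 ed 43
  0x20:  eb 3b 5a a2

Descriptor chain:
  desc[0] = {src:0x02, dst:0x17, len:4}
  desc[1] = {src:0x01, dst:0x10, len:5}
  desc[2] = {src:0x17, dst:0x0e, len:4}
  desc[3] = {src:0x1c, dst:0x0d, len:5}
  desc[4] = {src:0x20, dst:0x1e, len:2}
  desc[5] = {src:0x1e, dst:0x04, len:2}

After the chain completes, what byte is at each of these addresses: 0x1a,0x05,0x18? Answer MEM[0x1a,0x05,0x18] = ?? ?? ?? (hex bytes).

D0: mem[0x17..0x1a] <- [11 5d 81 c5]
D1: mem[0x10..0x14] <- [ee 11 5d 81 c5]
D2: mem[0x0e..0x11] <- [11 5d 81 c5]
D3: mem[0x0d..0x11] <- [9a c3 ed 43 eb]
D4: mem[0x1e..0x1f] <- [eb 3b]
D5: mem[0x04..0x05] <- [eb 3b]
query mem[0x1a]=0xc5, mem[0x05]=0x3b, mem[0x18]=0x5d

MEM[0x1a,0x05,0x18] = c5 3b 5d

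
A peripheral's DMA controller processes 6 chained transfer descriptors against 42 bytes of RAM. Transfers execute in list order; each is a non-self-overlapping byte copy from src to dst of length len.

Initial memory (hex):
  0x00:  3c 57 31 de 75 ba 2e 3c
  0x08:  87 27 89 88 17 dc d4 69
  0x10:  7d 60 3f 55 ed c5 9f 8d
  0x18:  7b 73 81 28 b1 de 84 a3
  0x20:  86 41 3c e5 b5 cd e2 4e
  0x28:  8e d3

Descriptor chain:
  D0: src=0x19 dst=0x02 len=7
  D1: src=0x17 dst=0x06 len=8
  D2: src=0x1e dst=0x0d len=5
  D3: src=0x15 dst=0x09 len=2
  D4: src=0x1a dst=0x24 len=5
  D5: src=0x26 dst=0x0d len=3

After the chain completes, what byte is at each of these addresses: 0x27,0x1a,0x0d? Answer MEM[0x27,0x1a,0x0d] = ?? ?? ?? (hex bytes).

#0 dst[0x02+7] := {0x73,0x81,0x28,0xb1,0xde,0x84,0xa3}
#1 dst[0x06+8] := {0x8d,0x7b,0x73,0x81,0x28,0xb1,0xde,0x84}
#2 dst[0x0d+5] := {0x84,0xa3,0x86,0x41,0x3c}
#3 dst[0x09+2] := {0xc5,0x9f}
#4 dst[0x24+5] := {0x81,0x28,0xb1,0xde,0x84}
#5 dst[0x0d+3] := {0xb1,0xde,0x84}
query mem[0x27]=0xde, mem[0x1a]=0x81, mem[0x0d]=0xb1

MEM[0x27,0x1a,0x0d] = de 81 b1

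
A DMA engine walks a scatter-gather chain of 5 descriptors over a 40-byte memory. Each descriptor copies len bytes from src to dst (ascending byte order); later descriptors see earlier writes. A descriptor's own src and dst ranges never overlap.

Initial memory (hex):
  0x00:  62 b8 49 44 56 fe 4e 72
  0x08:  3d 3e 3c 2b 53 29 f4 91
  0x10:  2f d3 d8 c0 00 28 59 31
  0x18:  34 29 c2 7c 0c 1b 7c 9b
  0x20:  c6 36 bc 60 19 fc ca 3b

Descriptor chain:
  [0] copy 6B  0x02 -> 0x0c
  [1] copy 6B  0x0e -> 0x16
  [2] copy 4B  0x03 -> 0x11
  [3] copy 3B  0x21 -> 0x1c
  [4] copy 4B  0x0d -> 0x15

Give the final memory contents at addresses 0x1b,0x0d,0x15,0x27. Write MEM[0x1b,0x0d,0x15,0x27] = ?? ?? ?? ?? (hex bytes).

[0] 0x02->0x0c len=6 : 49 44 56 fe 4e 72
[1] 0x0e->0x16 len=6 : 56 fe 4e 72 d8 c0
[2] 0x03->0x11 len=4 : 44 56 fe 4e
[3] 0x21->0x1c len=3 : 36 bc 60
[4] 0x0d->0x15 len=4 : 44 56 fe 4e
query mem[0x1b]=0xc0, mem[0x0d]=0x44, mem[0x15]=0x44, mem[0x27]=0x3b

MEM[0x1b,0x0d,0x15,0x27] = c0 44 44 3b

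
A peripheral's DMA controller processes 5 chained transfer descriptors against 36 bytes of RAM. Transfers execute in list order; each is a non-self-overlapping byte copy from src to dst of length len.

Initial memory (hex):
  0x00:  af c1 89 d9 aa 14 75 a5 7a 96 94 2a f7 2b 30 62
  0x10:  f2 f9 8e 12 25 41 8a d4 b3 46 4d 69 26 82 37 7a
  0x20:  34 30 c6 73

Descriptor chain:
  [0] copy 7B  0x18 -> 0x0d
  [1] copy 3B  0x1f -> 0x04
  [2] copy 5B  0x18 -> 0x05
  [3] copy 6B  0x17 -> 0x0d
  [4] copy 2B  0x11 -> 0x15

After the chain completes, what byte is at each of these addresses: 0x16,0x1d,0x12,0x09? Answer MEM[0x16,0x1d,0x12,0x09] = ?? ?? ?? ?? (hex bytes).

MEM[0x16,0x1d,0x12,0x09] = 26 82 26 26

  after D0: wrote 7B at 0x0d = b3464d69268237
  after D1: wrote 3B at 0x04 = 7a3430
  after D2: wrote 5B at 0x05 = b3464d6926
  after D3: wrote 6B at 0x0d = d4b3464d6926
  after D4: wrote 2B at 0x15 = 6926
query mem[0x16]=0x26, mem[0x1d]=0x82, mem[0x12]=0x26, mem[0x09]=0x26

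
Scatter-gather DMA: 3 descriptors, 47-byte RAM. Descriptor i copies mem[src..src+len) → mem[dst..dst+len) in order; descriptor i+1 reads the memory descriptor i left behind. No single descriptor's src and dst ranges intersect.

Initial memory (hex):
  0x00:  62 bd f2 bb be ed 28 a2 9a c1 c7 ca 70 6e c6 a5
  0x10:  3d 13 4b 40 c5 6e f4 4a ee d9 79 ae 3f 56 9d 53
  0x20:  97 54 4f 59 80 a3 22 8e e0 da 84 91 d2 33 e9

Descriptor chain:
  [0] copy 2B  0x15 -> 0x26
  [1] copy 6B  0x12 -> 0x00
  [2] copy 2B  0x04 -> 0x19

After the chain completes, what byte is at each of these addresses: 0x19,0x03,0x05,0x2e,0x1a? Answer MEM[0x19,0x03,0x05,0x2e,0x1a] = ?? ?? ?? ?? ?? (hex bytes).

[0] 0x15->0x26 len=2 : 6e f4
[1] 0x12->0x00 len=6 : 4b 40 c5 6e f4 4a
[2] 0x04->0x19 len=2 : f4 4a
query mem[0x19]=0xf4, mem[0x03]=0x6e, mem[0x05]=0x4a, mem[0x2e]=0xe9, mem[0x1a]=0x4a

MEM[0x19,0x03,0x05,0x2e,0x1a] = f4 6e 4a e9 4a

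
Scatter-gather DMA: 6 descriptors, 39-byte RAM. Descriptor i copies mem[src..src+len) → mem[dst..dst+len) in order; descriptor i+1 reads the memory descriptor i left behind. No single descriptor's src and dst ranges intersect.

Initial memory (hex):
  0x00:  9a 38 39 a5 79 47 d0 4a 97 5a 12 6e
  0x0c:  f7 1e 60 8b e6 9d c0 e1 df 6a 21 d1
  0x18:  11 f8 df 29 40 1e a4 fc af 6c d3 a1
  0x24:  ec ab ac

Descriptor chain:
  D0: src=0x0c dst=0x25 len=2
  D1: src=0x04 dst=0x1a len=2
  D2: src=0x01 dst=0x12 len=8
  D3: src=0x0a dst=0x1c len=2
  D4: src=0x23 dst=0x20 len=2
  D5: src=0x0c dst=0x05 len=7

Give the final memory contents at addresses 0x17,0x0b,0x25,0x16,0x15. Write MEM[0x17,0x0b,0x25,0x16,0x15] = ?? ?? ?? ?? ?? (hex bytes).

MEM[0x17,0x0b,0x25,0x16,0x15] = d0 38 f7 47 79

#0 dst[0x25+2] := {0xf7,0x1e}
#1 dst[0x1a+2] := {0x79,0x47}
#2 dst[0x12+8] := {0x38,0x39,0xa5,0x79,0x47,0xd0,0x4a,0x97}
#3 dst[0x1c+2] := {0x12,0x6e}
#4 dst[0x20+2] := {0xa1,0xec}
#5 dst[0x05+7] := {0xf7,0x1e,0x60,0x8b,0xe6,0x9d,0x38}
query mem[0x17]=0xd0, mem[0x0b]=0x38, mem[0x25]=0xf7, mem[0x16]=0x47, mem[0x15]=0x79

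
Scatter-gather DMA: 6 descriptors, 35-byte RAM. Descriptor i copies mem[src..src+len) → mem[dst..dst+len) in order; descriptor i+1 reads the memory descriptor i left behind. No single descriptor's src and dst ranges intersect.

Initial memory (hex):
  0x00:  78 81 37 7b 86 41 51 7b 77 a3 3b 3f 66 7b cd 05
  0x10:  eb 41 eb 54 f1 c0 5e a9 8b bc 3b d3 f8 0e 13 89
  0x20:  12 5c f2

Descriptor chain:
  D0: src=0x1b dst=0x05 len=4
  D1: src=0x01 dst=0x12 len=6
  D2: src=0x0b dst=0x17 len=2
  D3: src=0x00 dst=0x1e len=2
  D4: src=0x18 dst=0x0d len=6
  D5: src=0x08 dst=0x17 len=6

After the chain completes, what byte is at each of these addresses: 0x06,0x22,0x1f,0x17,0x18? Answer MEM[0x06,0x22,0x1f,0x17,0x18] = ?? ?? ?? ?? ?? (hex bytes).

MEM[0x06,0x22,0x1f,0x17,0x18] = f8 f2 81 13 a3

  after D0: wrote 4B at 0x05 = d3f80e13
  after D1: wrote 6B at 0x12 = 81377b86d3f8
  after D2: wrote 2B at 0x17 = 3f66
  after D3: wrote 2B at 0x1e = 7881
  after D4: wrote 6B at 0x0d = 66bc3bd3f80e
  after D5: wrote 6B at 0x17 = 13a33b3f6666
query mem[0x06]=0xf8, mem[0x22]=0xf2, mem[0x1f]=0x81, mem[0x17]=0x13, mem[0x18]=0xa3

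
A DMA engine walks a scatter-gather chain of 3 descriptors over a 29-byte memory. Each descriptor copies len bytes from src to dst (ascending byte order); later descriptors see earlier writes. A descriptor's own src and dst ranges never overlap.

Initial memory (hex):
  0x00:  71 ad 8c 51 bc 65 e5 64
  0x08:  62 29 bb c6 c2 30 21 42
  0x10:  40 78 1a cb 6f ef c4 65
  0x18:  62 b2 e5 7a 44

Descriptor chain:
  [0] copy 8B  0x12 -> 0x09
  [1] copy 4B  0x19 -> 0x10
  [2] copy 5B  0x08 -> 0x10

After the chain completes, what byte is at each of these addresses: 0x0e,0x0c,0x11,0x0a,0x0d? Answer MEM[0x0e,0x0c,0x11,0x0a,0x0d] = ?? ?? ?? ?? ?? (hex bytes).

MEM[0x0e,0x0c,0x11,0x0a,0x0d] = 65 ef 1a cb c4

#0 dst[0x09+8] := {0x1a,0xcb,0x6f,0xef,0xc4,0x65,0x62,0xb2}
#1 dst[0x10+4] := {0xb2,0xe5,0x7a,0x44}
#2 dst[0x10+5] := {0x62,0x1a,0xcb,0x6f,0xef}
query mem[0x0e]=0x65, mem[0x0c]=0xef, mem[0x11]=0x1a, mem[0x0a]=0xcb, mem[0x0d]=0xc4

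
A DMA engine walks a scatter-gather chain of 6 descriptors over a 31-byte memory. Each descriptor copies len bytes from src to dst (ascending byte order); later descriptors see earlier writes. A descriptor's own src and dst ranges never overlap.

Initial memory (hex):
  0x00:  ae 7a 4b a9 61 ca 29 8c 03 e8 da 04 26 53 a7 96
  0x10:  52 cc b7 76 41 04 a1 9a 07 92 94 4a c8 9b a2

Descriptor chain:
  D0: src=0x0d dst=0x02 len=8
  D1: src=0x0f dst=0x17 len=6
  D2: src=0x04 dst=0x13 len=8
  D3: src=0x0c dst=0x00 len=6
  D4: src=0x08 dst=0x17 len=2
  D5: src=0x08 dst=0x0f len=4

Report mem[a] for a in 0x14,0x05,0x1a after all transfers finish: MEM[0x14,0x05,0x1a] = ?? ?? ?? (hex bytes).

MEM[0x14,0x05,0x1a] = 52 cc 04

  after D0: wrote 8B at 0x02 = 53a79652ccb77641
  after D1: wrote 6B at 0x17 = 9652ccb77641
  after D2: wrote 8B at 0x13 = 9652ccb77641da04
  after D3: wrote 6B at 0x00 = 2653a79652cc
  after D4: wrote 2B at 0x17 = 7641
  after D5: wrote 4B at 0x0f = 7641da04
query mem[0x14]=0x52, mem[0x05]=0xcc, mem[0x1a]=0x04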